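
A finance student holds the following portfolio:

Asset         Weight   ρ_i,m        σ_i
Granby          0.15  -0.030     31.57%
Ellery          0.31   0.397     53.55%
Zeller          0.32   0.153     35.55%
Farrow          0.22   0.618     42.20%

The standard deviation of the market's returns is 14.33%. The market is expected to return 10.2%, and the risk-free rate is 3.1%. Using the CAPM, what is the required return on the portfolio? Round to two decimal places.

10.00%

β_Granby = -0.030 × 31.57% / 14.33% = -0.0661
β_Ellery = 0.397 × 53.55% / 14.33% = 1.4836
β_Zeller = 0.153 × 35.55% / 14.33% = 0.3796
β_Farrow = 0.618 × 42.20% / 14.33% = 1.8199
β_P = Σ w_i β_i = 0.15×-0.0661 + 0.31×1.4836 + 0.32×0.3796 + 0.22×1.8199 = 0.9719
MRP = 10.2% − 3.1% = 7.10%
E(R_P) = R_f + β_P × MRP = 3.1% + 0.9719 × 7.1% = 10.00%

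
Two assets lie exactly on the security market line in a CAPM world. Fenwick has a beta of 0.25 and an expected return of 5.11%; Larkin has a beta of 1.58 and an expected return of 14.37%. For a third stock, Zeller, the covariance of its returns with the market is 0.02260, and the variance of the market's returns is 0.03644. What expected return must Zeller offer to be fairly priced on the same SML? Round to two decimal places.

MRP = (14.37% − 5.11%) / (1.58 − 0.25) = 6.9624%
R_f = 5.11% − 0.25 × 6.9624% = 3.3694%
β_Zeller = Cov / Var(R_m) = 0.02260 / 0.03644 = 0.6202
E(R_Zeller) = R_f + β × MRP = 3.3694% + 0.6202 × 6.9624% = 7.69%

7.69%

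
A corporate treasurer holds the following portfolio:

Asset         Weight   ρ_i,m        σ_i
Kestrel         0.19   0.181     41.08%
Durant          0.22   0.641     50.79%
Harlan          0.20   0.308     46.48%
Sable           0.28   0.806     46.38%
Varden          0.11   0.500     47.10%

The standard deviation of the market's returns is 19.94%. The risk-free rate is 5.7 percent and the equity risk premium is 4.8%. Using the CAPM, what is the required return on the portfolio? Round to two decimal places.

β_Kestrel = 0.181 × 41.08% / 19.94% = 0.3729
β_Durant = 0.641 × 50.79% / 19.94% = 1.6327
β_Harlan = 0.308 × 46.48% / 19.94% = 0.7179
β_Sable = 0.806 × 46.38% / 19.94% = 1.8747
β_Varden = 0.500 × 47.10% / 19.94% = 1.1810
β_P = Σ w_i β_i = 0.19×0.3729 + 0.22×1.6327 + 0.20×0.7179 + 0.28×1.8747 + 0.11×1.1810 = 1.2285
E(R_P) = R_f + β_P × MRP = 5.7% + 1.2285 × 4.8% = 11.60%

11.60%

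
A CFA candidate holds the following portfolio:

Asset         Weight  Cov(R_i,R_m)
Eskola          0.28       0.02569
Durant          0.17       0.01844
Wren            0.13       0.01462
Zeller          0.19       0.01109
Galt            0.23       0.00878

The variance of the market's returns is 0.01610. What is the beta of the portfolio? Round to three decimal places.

1.016

β_Eskola = 0.02569 / 0.01610 = 1.5957
β_Durant = 0.01844 / 0.01610 = 1.1453
β_Wren = 0.01462 / 0.01610 = 0.9081
β_Zeller = 0.01109 / 0.01610 = 0.6888
β_Galt = 0.00878 / 0.01610 = 0.5453
β_P = Σ w_i β_i = 0.28×1.5957 + 0.17×1.1453 + 0.13×0.9081 + 0.19×0.6888 + 0.23×0.5453 = 1.0158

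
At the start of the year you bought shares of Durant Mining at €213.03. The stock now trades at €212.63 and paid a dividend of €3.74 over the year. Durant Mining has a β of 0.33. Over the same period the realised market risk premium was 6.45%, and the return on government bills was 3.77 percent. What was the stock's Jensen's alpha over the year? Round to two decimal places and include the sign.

-4.33%

Realised HPR = (P1 + D1 − P0) / P0 = (212.63 + 3.74 − 213.03) / 213.03 = 3.34 / 213.03 = 1.5679%
CAPM required = R_f + β·MRP = 3.77% + 0.33 × 6.45% = 5.8985%
α = realised − required = 1.5679% − 5.8985% = -4.33%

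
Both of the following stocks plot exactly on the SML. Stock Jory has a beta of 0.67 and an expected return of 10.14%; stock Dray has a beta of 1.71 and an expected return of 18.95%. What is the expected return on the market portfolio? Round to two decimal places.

12.94%

Both satisfy E(R) = R_f + β·MRP, so the slope of the SML is
MRP = (18.95% − 10.14%) / (1.71 − 0.67) = 8.81% / 1.04 = 8.4712%
R_f = E(R_Jory) − β_Jory·MRP = 10.14% − 0.67 × 8.4712% = 4.4643%
E(R_m) = R_f + MRP = 4.4643% + 8.4712% = 12.94%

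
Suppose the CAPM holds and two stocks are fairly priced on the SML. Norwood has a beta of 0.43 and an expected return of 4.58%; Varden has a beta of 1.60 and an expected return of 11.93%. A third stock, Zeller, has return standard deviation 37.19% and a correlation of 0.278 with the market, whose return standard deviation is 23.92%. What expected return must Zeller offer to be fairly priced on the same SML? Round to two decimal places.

4.59%

MRP = (11.93% − 4.58%) / (1.60 − 0.43) = 6.2821%
R_f = 4.58% − 0.43 × 6.2821% = 1.8787%
β_Zeller = ρ·σ_i/σ_m = 0.278 × 37.19 / 23.92 = 0.4322
E(R_Zeller) = R_f + β × MRP = 1.8787% + 0.4322 × 6.2821% = 4.59%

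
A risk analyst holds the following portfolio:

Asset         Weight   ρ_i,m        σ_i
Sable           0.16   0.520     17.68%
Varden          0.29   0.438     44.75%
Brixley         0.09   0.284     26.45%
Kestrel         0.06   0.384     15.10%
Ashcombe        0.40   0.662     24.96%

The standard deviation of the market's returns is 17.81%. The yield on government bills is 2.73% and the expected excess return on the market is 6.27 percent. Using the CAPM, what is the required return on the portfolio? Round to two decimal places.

β_Sable = 0.520 × 17.68% / 17.81% = 0.5162
β_Varden = 0.438 × 44.75% / 17.81% = 1.1005
β_Brixley = 0.284 × 26.45% / 17.81% = 0.4218
β_Kestrel = 0.384 × 15.10% / 17.81% = 0.3256
β_Ashcombe = 0.662 × 24.96% / 17.81% = 0.9278
β_P = Σ w_i β_i = 0.16×0.5162 + 0.29×1.1005 + 0.09×0.4218 + 0.06×0.3256 + 0.40×0.9278 = 0.8304
E(R_P) = R_f + β_P × MRP = 2.73% + 0.8304 × 6.27% = 7.94%

7.94%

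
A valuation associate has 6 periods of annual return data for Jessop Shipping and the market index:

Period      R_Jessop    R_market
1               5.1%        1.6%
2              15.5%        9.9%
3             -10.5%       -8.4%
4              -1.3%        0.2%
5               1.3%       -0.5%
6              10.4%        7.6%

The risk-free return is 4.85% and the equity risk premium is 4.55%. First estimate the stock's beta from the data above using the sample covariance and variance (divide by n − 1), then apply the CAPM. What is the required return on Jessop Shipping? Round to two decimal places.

Mean R_i = (5.1 + 15.5 − 10.5 − 1.3 + 1.3 + 10.4) / 6 = 3.4167%
Mean R_m = (1.6 + 9.9 − 8.4 + 0.2 − 0.5 + 7.6) / 6 = 1.7333%
Σ(R_i − R̄_i)(R_m − R̄_m) = 292.4067  ⇒  Cov = 292.4067 / 5 = 58.4813
Σ(R_m − R̄_m)² = 211.1533  ⇒  Var(R_m) = 211.1533 / 5 = 42.2307
β = Cov / Var(R_m) = 58.4813 / 42.2307 = 1.3848
E(R) = R_f + β × MRP = 4.85% + 1.3848 × 4.55% = 11.15%

11.15%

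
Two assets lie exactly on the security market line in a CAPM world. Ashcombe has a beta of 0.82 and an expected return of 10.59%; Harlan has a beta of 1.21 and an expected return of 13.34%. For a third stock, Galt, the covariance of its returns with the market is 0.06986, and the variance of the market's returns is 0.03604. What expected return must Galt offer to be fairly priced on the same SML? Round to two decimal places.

18.48%

MRP = (13.34% − 10.59%) / (1.21 − 0.82) = 7.0513%
R_f = 10.59% − 0.82 × 7.0513% = 4.8079%
β_Galt = Cov / Var(R_m) = 0.06986 / 0.03604 = 1.9384
E(R_Galt) = R_f + β × MRP = 4.8079% + 1.9384 × 7.0513% = 18.48%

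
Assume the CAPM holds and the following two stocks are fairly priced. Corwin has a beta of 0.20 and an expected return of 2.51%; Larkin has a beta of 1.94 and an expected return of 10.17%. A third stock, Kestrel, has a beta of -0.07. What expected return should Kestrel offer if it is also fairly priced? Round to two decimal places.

MRP (SML slope) = (10.17% − 2.51%) / (1.94 − 0.20) = 7.66% / 1.74 = 4.4023%
R_f (intercept) = 2.51% − 0.20 × 4.4023% = 1.6295%
E(R_Kestrel) = R_f + β × MRP = 1.6295% + -0.07 × 4.4023% = 1.32%

1.32%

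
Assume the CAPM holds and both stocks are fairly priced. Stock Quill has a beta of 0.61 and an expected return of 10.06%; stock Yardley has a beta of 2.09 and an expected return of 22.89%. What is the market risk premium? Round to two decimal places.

8.67%

Both satisfy E(R) = R_f + β·MRP, so the slope of the SML is
MRP = (22.89% − 10.06%) / (2.09 − 0.61) = 12.83% / 1.48 = 8.6689%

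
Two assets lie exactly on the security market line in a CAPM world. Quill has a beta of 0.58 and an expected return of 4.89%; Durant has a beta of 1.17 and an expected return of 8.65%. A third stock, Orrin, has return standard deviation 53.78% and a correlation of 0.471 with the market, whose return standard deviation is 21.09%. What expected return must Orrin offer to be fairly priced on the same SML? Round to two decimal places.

MRP = (8.65% − 4.89%) / (1.17 − 0.58) = 6.3729%
R_f = 4.89% − 0.58 × 6.3729% = 1.1937%
β_Orrin = ρ·σ_i/σ_m = 0.471 × 53.78 / 21.09 = 1.2011
E(R_Orrin) = R_f + β × MRP = 1.1937% + 1.2011 × 6.3729% = 8.85%

8.85%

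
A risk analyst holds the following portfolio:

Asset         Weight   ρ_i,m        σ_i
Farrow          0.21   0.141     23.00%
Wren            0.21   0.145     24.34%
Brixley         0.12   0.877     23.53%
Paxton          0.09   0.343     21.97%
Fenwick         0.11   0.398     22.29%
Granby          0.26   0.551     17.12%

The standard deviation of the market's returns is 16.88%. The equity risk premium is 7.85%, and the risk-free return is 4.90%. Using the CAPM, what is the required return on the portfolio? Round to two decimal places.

8.62%

β_Farrow = 0.141 × 23.00% / 16.88% = 0.1921
β_Wren = 0.145 × 24.34% / 16.88% = 0.2091
β_Brixley = 0.877 × 23.53% / 16.88% = 1.2225
β_Paxton = 0.343 × 21.97% / 16.88% = 0.4464
β_Fenwick = 0.398 × 22.29% / 16.88% = 0.5256
β_Granby = 0.551 × 17.12% / 16.88% = 0.5588
β_P = Σ w_i β_i = 0.21×0.1921 + 0.21×0.2091 + 0.12×1.2225 + 0.09×0.4464 + 0.11×0.5256 + 0.26×0.5588 = 0.4742
E(R_P) = R_f + β_P × MRP = 4.90% + 0.4742 × 7.85% = 8.62%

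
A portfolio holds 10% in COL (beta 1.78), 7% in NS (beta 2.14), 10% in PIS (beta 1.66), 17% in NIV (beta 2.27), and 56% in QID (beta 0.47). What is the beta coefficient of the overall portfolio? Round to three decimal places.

β_P = Σ w_i β_i = 0.10×1.78 + 0.07×2.14 + 0.10×1.66 + 0.17×2.27 + 0.56×0.47 = 1.1429

1.143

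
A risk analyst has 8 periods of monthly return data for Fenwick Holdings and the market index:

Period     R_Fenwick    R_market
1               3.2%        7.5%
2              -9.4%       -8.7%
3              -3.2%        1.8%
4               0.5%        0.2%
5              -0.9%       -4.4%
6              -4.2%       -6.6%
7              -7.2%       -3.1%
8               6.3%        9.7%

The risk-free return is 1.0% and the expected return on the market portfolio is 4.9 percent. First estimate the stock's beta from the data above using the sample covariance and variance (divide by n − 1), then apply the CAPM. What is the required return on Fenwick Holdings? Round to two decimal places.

Mean R_i = (3.2 − 9.4 − 3.2 + 0.5 − 0.9 − 4.2 − 7.2 + 6.3) / 8 = -1.8625%
Mean R_m = (7.5 − 8.7 + 1.8 + 0.2 − 4.4 − 6.6 − 3.1 + 9.7) / 8 = -0.4500%
Σ(R_i − R̄_i)(R_m − R̄_m) = 208.5250  ⇒  Cov = 208.5250 / 7 = 29.7893
Σ(R_m − R̄_m)² = 300.2200  ⇒  Var(R_m) = 300.2200 / 7 = 42.8886
β = Cov / Var(R_m) = 29.7893 / 42.8886 = 0.6946
MRP = 4.9% − 1.0% = 3.90%
E(R) = R_f + β × MRP = 1.0% + 0.6946 × 3.9% = 3.71%

3.71%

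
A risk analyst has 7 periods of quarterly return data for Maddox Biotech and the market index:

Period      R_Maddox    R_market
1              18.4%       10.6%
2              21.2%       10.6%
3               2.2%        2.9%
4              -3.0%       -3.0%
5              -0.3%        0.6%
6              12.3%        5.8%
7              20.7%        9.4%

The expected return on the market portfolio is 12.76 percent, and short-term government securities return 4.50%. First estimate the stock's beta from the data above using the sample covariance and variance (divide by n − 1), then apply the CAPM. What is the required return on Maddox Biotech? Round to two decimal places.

20.24%

Mean R_i = (18.4 + 21.2 + 2.2 − 3.0 − 0.3 + 12.3 + 20.7) / 7 = 10.2143%
Mean R_m = (10.6 + 10.6 + 2.9 − 3.0 + 0.6 + 5.8 + 9.4) / 7 = 5.2714%
Σ(R_i − R̄_i)(R_m − R̄_m) = 323.9729  ⇒  Cov = 323.9729 / 6 = 53.9955
Σ(R_m − R̄_m)² = 169.9743  ⇒  Var(R_m) = 169.9743 / 6 = 28.3291
β = Cov / Var(R_m) = 53.9955 / 28.3291 = 1.9060
MRP = 12.76% − 4.50% = 8.26%
E(R) = R_f + β × MRP = 4.50% + 1.9060 × 8.26% = 20.24%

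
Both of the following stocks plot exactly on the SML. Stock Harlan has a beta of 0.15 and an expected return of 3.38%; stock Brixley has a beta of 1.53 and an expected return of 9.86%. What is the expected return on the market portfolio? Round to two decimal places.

7.37%

Both satisfy E(R) = R_f + β·MRP, so the slope of the SML is
MRP = (9.86% − 3.38%) / (1.53 − 0.15) = 6.48% / 1.38 = 4.6957%
R_f = E(R_Harlan) − β_Harlan·MRP = 3.38% − 0.15 × 4.6957% = 2.6756%
E(R_m) = R_f + MRP = 2.6756% + 4.6957% = 7.37%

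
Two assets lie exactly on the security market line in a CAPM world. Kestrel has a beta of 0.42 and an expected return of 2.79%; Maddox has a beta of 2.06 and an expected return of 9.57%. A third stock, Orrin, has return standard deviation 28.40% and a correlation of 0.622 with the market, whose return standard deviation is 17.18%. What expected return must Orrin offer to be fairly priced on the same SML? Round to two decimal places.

5.30%

MRP = (9.57% − 2.79%) / (2.06 − 0.42) = 4.1341%
R_f = 2.79% − 0.42 × 4.1341% = 1.0537%
β_Orrin = ρ·σ_i/σ_m = 0.622 × 28.40 / 17.18 = 1.0282
E(R_Orrin) = R_f + β × MRP = 1.0537% + 1.0282 × 4.1341% = 5.30%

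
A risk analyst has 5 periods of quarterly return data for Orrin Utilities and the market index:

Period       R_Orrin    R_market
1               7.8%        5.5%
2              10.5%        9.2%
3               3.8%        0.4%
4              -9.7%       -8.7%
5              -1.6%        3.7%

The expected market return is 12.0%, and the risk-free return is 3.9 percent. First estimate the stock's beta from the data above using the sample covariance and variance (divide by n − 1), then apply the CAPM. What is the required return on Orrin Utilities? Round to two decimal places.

12.60%

Mean R_i = (7.8 + 10.5 + 3.8 − 9.7 − 1.6) / 5 = 2.1600%
Mean R_m = (5.5 + 9.2 + 0.4 − 8.7 + 3.7) / 5 = 2.0200%
Σ(R_i − R̄_i)(R_m − R̄_m) = 197.6740  ⇒  Cov = 197.6740 / 4 = 49.4185
Σ(R_m − R̄_m)² = 184.0280  ⇒  Var(R_m) = 184.0280 / 4 = 46.0070
β = Cov / Var(R_m) = 49.4185 / 46.0070 = 1.0742
MRP = 12.0% − 3.9% = 8.10%
E(R) = R_f + β × MRP = 3.9% + 1.0742 × 8.1% = 12.60%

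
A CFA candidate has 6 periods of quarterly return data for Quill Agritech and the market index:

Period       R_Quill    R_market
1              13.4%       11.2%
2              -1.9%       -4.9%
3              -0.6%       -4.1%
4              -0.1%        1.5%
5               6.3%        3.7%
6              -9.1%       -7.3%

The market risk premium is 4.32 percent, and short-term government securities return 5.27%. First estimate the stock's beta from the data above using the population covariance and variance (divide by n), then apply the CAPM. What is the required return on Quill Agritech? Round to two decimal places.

Mean R_i = (13.4 − 1.9 − 0.6 − 0.1 + 6.3 − 9.1) / 6 = 1.3333%
Mean R_m = (11.2 − 4.9 − 4.1 + 1.5 + 3.7 − 7.3) / 6 = 0.0167%
Σ(R_i − R̄_i)(R_m − R̄_m) = 251.3067  ⇒  Cov = 251.3067 / 6 = 41.8845
Σ(R_m − R̄_m)² = 235.4883  ⇒  Var(R_m) = 235.4883 / 6 = 39.2481
β = Cov / Var(R_m) = 41.8845 / 39.2481 = 1.0672
E(R) = R_f + β × MRP = 5.27% + 1.0672 × 4.32% = 9.88%

9.88%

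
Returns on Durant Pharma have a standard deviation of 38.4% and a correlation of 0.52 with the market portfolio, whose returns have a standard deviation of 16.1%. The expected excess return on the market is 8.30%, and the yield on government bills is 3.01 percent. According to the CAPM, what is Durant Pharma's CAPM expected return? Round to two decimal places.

13.30%

β = ρ × σ_i / σ_m = 0.52 × 38.4% / 16.1% = 1.2402
E(R) = 3.01% + 1.2402 × 8.30% = 13.30%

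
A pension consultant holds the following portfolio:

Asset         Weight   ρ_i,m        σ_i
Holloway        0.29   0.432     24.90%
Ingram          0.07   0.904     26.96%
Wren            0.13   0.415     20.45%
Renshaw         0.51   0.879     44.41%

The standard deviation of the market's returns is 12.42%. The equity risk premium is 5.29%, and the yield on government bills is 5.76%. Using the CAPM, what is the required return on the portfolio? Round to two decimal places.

β_Holloway = 0.432 × 24.90% / 12.42% = 0.8661
β_Ingram = 0.904 × 26.96% / 12.42% = 1.9623
β_Wren = 0.415 × 20.45% / 12.42% = 0.6833
β_Renshaw = 0.879 × 44.41% / 12.42% = 3.1430
β_P = Σ w_i β_i = 0.29×0.8661 + 0.07×1.9623 + 0.13×0.6833 + 0.51×3.1430 = 2.0803
E(R_P) = R_f + β_P × MRP = 5.76% + 2.0803 × 5.29% = 16.76%

16.76%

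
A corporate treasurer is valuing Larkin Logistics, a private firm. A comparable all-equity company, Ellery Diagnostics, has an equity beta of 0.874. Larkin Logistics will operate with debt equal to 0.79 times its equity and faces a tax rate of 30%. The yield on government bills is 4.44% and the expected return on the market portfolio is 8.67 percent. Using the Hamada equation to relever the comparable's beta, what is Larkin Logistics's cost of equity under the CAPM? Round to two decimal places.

β_L = β_U × [1 + (1 − t)(D/E)] = 0.874 × [1 + (1 − 0.30) × 0.79]
    = 0.874 × [1 + 0.70 × 0.79] = 0.874 × 1.5530 = 1.3573
MRP = 8.67% − 4.44% = 4.23%
E(R) = R_f + β_L × MRP = 4.44% + 1.3573 × 4.23% = 10.18%

10.18%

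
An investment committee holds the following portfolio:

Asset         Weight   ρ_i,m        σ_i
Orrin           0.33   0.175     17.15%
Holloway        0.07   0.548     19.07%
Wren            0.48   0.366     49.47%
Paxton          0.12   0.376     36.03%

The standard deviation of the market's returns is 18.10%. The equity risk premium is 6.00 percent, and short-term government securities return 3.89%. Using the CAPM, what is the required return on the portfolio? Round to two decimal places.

7.88%

β_Orrin = 0.175 × 17.15% / 18.10% = 0.1658
β_Holloway = 0.548 × 19.07% / 18.10% = 0.5774
β_Wren = 0.366 × 49.47% / 18.10% = 1.0003
β_Paxton = 0.376 × 36.03% / 18.10% = 0.7485
β_P = Σ w_i β_i = 0.33×0.1658 + 0.07×0.5774 + 0.48×1.0003 + 0.12×0.7485 = 0.6651
E(R_P) = R_f + β_P × MRP = 3.89% + 0.6651 × 6.00% = 7.88%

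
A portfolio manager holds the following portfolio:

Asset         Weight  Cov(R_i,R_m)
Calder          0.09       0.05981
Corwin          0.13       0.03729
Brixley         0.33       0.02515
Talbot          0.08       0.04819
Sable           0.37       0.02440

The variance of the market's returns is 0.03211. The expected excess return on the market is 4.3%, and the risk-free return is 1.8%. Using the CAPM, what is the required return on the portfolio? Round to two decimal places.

6.01%

β_Calder = 0.05981 / 0.03211 = 1.8627
β_Corwin = 0.03729 / 0.03211 = 1.1613
β_Brixley = 0.02515 / 0.03211 = 0.7832
β_Talbot = 0.04819 / 0.03211 = 1.5008
β_Sable = 0.02440 / 0.03211 = 0.7599
β_P = Σ w_i β_i = 0.09×1.8627 + 0.13×1.1613 + 0.33×0.7832 + 0.08×1.5008 + 0.37×0.7599 = 0.9783
E(R_P) = R_f + β_P × MRP = 1.8% + 0.9783 × 4.3% = 6.01%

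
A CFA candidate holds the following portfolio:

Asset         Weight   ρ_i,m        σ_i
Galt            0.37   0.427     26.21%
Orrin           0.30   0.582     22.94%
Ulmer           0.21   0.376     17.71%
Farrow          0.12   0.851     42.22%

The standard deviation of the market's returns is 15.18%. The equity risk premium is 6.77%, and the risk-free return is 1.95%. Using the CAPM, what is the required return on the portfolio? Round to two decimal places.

β_Galt = 0.427 × 26.21% / 15.18% = 0.7373
β_Orrin = 0.582 × 22.94% / 15.18% = 0.8795
β_Ulmer = 0.376 × 17.71% / 15.18% = 0.4387
β_Farrow = 0.851 × 42.22% / 15.18% = 2.3669
β_P = Σ w_i β_i = 0.37×0.7373 + 0.30×0.8795 + 0.21×0.4387 + 0.12×2.3669 = 0.9128
E(R_P) = R_f + β_P × MRP = 1.95% + 0.9128 × 6.77% = 8.13%

8.13%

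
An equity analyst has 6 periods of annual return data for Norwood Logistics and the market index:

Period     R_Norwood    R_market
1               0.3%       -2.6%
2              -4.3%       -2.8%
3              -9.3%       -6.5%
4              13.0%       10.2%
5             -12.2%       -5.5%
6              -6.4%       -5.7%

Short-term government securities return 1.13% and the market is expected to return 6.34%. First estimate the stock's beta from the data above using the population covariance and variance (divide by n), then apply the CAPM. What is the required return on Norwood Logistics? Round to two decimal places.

8.24%

Mean R_i = (0.3 − 4.3 − 9.3 + 13.0 − 12.2 − 6.4) / 6 = -3.1500%
Mean R_m = (-2.6 − 2.8 − 6.5 + 10.2 − 5.5 − 5.7) / 6 = -2.1500%
Σ(R_i − R̄_i)(R_m − R̄_m) = 267.2550  ⇒  Cov = 267.2550 / 6 = 44.5425
Σ(R_m − R̄_m)² = 195.8950  ⇒  Var(R_m) = 195.8950 / 6 = 32.6492
β = Cov / Var(R_m) = 44.5425 / 32.6492 = 1.3643
MRP = 6.34% − 1.13% = 5.21%
E(R) = R_f + β × MRP = 1.13% + 1.3643 × 5.21% = 8.24%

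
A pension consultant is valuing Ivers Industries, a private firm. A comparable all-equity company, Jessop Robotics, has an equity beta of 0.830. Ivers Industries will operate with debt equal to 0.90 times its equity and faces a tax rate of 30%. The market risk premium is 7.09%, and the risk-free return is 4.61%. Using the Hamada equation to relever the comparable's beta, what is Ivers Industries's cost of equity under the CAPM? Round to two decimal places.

β_L = β_U × [1 + (1 − t)(D/E)] = 0.830 × [1 + (1 − 0.30) × 0.90]
    = 0.830 × [1 + 0.70 × 0.90] = 0.830 × 1.6300 = 1.3529
E(R) = R_f + β_L × MRP = 4.61% + 1.3529 × 7.09% = 14.20%

14.20%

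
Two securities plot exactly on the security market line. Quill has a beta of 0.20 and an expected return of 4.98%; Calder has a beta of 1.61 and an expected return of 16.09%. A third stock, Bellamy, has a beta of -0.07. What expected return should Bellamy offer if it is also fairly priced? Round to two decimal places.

MRP (SML slope) = (16.09% − 4.98%) / (1.61 − 0.20) = 11.11% / 1.41 = 7.8794%
R_f (intercept) = 4.98% − 0.20 × 7.8794% = 3.4041%
E(R_Bellamy) = R_f + β × MRP = 3.4041% + -0.07 × 7.8794% = 2.85%

2.85%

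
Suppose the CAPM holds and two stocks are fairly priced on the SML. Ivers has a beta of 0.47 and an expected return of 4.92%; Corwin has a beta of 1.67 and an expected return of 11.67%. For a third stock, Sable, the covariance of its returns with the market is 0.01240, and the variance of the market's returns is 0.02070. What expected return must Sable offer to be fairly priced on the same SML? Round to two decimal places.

5.65%

MRP = (11.67% − 4.92%) / (1.67 − 0.47) = 5.6250%
R_f = 4.92% − 0.47 × 5.6250% = 2.2763%
β_Sable = Cov / Var(R_m) = 0.01240 / 0.02070 = 0.5990
E(R_Sable) = R_f + β × MRP = 2.2763% + 0.5990 × 5.6250% = 5.65%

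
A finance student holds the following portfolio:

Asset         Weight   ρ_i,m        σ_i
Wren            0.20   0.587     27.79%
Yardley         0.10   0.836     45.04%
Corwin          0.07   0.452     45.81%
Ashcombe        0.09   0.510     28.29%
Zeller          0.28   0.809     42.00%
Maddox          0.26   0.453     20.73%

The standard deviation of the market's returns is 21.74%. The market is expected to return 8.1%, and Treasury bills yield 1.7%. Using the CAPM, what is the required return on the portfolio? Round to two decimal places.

β_Wren = 0.587 × 27.79% / 21.74% = 0.7504
β_Yardley = 0.836 × 45.04% / 21.74% = 1.7320
β_Corwin = 0.452 × 45.81% / 21.74% = 0.9524
β_Ashcombe = 0.510 × 28.29% / 21.74% = 0.6637
β_Zeller = 0.809 × 42.00% / 21.74% = 1.5629
β_Maddox = 0.453 × 20.73% / 21.74% = 0.4320
β_P = Σ w_i β_i = 0.20×0.7504 + 0.10×1.7320 + 0.07×0.9524 + 0.09×0.6637 + 0.28×1.5629 + 0.26×0.4320 = 0.9996
MRP = 8.1% − 1.7% = 6.40%
E(R_P) = R_f + β_P × MRP = 1.7% + 0.9996 × 6.4% = 8.10%

8.10%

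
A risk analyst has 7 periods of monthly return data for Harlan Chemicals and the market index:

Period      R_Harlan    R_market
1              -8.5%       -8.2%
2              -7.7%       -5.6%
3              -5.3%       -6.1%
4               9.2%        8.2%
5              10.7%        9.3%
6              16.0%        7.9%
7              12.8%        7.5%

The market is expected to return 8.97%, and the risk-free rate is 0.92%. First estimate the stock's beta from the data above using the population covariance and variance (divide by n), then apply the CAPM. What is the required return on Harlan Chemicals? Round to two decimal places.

11.23%

Mean R_i = (-8.5 − 7.7 − 5.3 + 9.2 + 10.7 + 16.0 + 12.8) / 7 = 3.8857%
Mean R_m = (-8.2 − 5.6 − 6.1 + 8.2 + 9.3 + 7.9 + 7.5) / 7 = 1.8571%
Σ(R_i − R̄_i)(R_m − R̄_m) = 491.9857  ⇒  Cov = 491.9857 / 7 = 70.2837
Σ(R_m − R̄_m)² = 384.0571  ⇒  Var(R_m) = 384.0571 / 7 = 54.8653
β = Cov / Var(R_m) = 70.2837 / 54.8653 = 1.2810
MRP = 8.97% − 0.92% = 8.05%
E(R) = R_f + β × MRP = 0.92% + 1.2810 × 8.05% = 11.23%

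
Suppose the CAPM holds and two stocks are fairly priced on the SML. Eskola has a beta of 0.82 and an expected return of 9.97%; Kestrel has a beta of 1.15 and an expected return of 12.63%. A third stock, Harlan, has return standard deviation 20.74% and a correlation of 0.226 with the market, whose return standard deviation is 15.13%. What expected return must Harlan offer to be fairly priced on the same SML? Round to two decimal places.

5.86%

MRP = (12.63% − 9.97%) / (1.15 − 0.82) = 8.0606%
R_f = 9.97% − 0.82 × 8.0606% = 3.3603%
β_Harlan = ρ·σ_i/σ_m = 0.226 × 20.74 / 15.13 = 0.3098
E(R_Harlan) = R_f + β × MRP = 3.3603% + 0.3098 × 8.0606% = 5.86%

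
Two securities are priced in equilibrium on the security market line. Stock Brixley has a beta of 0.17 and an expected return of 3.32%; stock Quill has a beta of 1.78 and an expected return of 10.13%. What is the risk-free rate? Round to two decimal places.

Both satisfy E(R) = R_f + β·MRP, so the slope of the SML is
MRP = (10.13% − 3.32%) / (1.78 − 0.17) = 6.81% / 1.61 = 4.2298%
R_f = E(R_Brixley) − β_Brixley·MRP = 3.32% − 0.17 × 4.2298% = 2.6009%

2.60%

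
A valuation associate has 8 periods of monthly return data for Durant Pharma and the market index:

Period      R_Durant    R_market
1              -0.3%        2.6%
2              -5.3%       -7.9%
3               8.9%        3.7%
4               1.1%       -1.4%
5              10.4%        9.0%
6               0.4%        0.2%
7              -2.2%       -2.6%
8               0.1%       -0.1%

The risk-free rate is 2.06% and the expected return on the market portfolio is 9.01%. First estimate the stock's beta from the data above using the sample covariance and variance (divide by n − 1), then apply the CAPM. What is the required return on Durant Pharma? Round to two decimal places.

8.81%

Mean R_i = (-0.3 − 5.3 + 8.9 + 1.1 + 10.4 + 0.4 − 2.2 + 0.1) / 8 = 1.6375%
Mean R_m = (2.6 − 7.9 + 3.7 − 1.4 + 9.0 + 0.2 − 2.6 − 0.1) / 8 = 0.4375%
Σ(R_i − R̄_i)(R_m − R̄_m) = 166.1388  ⇒  Cov = 166.1388 / 7 = 23.7341
Σ(R_m − R̄_m)² = 171.0988  ⇒  Var(R_m) = 171.0988 / 7 = 24.4427
β = Cov / Var(R_m) = 23.7341 / 24.4427 = 0.9710
MRP = 9.01% − 2.06% = 6.95%
E(R) = R_f + β × MRP = 2.06% + 0.9710 × 6.95% = 8.81%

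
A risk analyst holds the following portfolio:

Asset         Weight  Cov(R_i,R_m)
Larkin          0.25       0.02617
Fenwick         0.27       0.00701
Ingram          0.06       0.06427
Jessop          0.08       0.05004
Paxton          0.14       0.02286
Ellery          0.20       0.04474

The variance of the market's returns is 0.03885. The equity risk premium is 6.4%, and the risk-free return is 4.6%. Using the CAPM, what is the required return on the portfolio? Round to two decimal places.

9.29%

β_Larkin = 0.02617 / 0.03885 = 0.6736
β_Fenwick = 0.00701 / 0.03885 = 0.1804
β_Ingram = 0.06427 / 0.03885 = 1.6543
β_Jessop = 0.05004 / 0.03885 = 1.2880
β_Paxton = 0.02286 / 0.03885 = 0.5884
β_Ellery = 0.04474 / 0.03885 = 1.1516
β_P = Σ w_i β_i = 0.25×0.6736 + 0.27×0.1804 + 0.06×1.6543 + 0.08×1.2880 + 0.14×0.5884 + 0.20×1.1516 = 0.7321
E(R_P) = R_f + β_P × MRP = 4.6% + 0.7321 × 6.4% = 9.29%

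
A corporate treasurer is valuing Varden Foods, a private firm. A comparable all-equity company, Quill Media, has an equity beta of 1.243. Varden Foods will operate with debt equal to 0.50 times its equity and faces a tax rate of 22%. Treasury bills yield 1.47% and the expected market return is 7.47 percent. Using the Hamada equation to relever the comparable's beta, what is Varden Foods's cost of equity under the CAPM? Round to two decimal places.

β_L = β_U × [1 + (1 − t)(D/E)] = 1.243 × [1 + (1 − 0.22) × 0.50]
    = 1.243 × [1 + 0.78 × 0.50] = 1.243 × 1.3900 = 1.7278
MRP = 7.47% − 1.47% = 6.00%
E(R) = R_f + β_L × MRP = 1.47% + 1.7278 × 6.00% = 11.84%

11.84%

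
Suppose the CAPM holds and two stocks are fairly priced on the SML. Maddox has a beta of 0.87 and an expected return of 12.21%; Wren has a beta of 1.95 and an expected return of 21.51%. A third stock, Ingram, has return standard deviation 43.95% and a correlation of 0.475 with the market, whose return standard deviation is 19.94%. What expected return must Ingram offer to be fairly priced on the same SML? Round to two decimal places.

MRP = (21.51% − 12.21%) / (1.95 − 0.87) = 8.6111%
R_f = 12.21% − 0.87 × 8.6111% = 4.7183%
β_Ingram = ρ·σ_i/σ_m = 0.475 × 43.95 / 19.94 = 1.0470
E(R_Ingram) = R_f + β × MRP = 4.7183% + 1.0470 × 8.6111% = 13.73%

13.73%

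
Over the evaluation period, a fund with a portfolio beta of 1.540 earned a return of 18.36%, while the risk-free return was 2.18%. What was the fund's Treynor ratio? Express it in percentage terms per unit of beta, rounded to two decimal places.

Treynor = (R_P − R_f) / β_P = (18.36% − 2.18%) / 1.5400 = 16.18% / 1.5400 = 10.51%

10.51%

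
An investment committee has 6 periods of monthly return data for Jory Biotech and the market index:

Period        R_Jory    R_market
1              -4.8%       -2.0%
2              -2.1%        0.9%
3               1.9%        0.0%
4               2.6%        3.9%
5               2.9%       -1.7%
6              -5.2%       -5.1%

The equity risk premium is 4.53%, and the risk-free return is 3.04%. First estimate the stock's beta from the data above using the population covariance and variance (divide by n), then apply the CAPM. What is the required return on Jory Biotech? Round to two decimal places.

6.60%

Mean R_i = (-4.8 − 2.1 + 1.9 + 2.6 + 2.9 − 5.2) / 6 = -0.7833%
Mean R_m = (-2.0 + 0.9 + 0.0 + 3.9 − 1.7 − 5.1) / 6 = -0.6667%
Σ(R_i − R̄_i)(R_m − R̄_m) = 36.3067  ⇒  Cov = 36.3067 / 6 = 6.0511
Σ(R_m − R̄_m)² = 46.2533  ⇒  Var(R_m) = 46.2533 / 6 = 7.7089
β = Cov / Var(R_m) = 6.0511 / 7.7089 = 0.7849
E(R) = R_f + β × MRP = 3.04% + 0.7849 × 4.53% = 6.60%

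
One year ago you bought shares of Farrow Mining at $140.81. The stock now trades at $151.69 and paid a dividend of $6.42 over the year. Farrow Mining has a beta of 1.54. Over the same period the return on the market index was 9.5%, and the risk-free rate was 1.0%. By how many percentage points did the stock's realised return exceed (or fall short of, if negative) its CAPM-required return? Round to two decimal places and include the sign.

Realised HPR = (P1 + D1 − P0) / P0 = (151.69 + 6.42 − 140.81) / 140.81 = 17.30 / 140.81 = 12.2861%
MRP = 9.5% − 1.0% = 8.50%
CAPM required = R_f + β·MRP = 1.0% + 1.54 × 8.5% = 14.0900%
α = realised − required = 12.2861% − 14.0900% = -1.80%

-1.80%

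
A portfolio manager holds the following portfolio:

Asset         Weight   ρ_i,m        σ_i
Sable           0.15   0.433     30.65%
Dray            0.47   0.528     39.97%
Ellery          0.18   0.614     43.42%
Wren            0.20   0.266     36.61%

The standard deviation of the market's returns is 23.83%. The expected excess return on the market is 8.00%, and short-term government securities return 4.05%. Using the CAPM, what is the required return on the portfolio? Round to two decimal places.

10.31%

β_Sable = 0.433 × 30.65% / 23.83% = 0.5569
β_Dray = 0.528 × 39.97% / 23.83% = 0.8856
β_Ellery = 0.614 × 43.42% / 23.83% = 1.1188
β_Wren = 0.266 × 36.61% / 23.83% = 0.4087
β_P = Σ w_i β_i = 0.15×0.5569 + 0.47×0.8856 + 0.18×1.1188 + 0.20×0.4087 = 0.7829
E(R_P) = R_f + β_P × MRP = 4.05% + 0.7829 × 8.00% = 10.31%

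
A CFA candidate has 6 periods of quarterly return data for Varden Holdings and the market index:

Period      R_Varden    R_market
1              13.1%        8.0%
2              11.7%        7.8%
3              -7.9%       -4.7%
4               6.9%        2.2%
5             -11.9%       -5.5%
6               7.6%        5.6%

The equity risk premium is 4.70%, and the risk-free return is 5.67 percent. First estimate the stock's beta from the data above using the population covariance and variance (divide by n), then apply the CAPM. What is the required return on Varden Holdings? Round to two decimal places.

Mean R_i = (13.1 + 11.7 − 7.9 + 6.9 − 11.9 + 7.6) / 6 = 3.2500%
Mean R_m = (8.0 + 7.8 − 4.7 + 2.2 − 5.5 + 5.6) / 6 = 2.2333%
Σ(R_i − R̄_i)(R_m − R̄_m) = 312.8300  ⇒  Cov = 312.8300 / 6 = 52.1383
Σ(R_m − R̄_m)² = 183.4533  ⇒  Var(R_m) = 183.4533 / 6 = 30.5756
β = Cov / Var(R_m) = 52.1383 / 30.5756 = 1.7052
E(R) = R_f + β × MRP = 5.67% + 1.7052 × 4.70% = 13.68%

13.68%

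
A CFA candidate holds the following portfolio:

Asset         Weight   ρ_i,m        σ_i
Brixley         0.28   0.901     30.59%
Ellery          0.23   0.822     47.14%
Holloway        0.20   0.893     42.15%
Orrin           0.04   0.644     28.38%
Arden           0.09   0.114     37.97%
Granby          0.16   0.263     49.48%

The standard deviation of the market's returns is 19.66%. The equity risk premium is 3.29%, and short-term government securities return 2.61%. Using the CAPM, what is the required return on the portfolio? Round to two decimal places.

β_Brixley = 0.901 × 30.59% / 19.66% = 1.4019
β_Ellery = 0.822 × 47.14% / 19.66% = 1.9710
β_Holloway = 0.893 × 42.15% / 19.66% = 1.9145
β_Orrin = 0.644 × 28.38% / 19.66% = 0.9296
β_Arden = 0.114 × 37.97% / 19.66% = 0.2202
β_Granby = 0.263 × 49.48% / 19.66% = 0.6619
β_P = Σ w_i β_i = 0.28×1.4019 + 0.23×1.9710 + 0.20×1.9145 + 0.04×0.9296 + 0.09×0.2202 + 0.16×0.6619 = 1.3917
E(R_P) = R_f + β_P × MRP = 2.61% + 1.3917 × 3.29% = 7.19%

7.19%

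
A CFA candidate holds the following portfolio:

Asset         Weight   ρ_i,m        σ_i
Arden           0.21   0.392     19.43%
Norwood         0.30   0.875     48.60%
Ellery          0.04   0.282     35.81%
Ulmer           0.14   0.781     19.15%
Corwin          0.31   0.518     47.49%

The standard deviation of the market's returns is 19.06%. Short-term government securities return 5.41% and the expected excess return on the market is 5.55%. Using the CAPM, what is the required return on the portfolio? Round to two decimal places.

β_Arden = 0.392 × 19.43% / 19.06% = 0.3996
β_Norwood = 0.875 × 48.60% / 19.06% = 2.2311
β_Ellery = 0.282 × 35.81% / 19.06% = 0.5298
β_Ulmer = 0.781 × 19.15% / 19.06% = 0.7847
β_Corwin = 0.518 × 47.49% / 19.06% = 1.2907
β_P = Σ w_i β_i = 0.21×0.3996 + 0.30×2.2311 + 0.04×0.5298 + 0.14×0.7847 + 0.31×1.2907 = 1.2844
E(R_P) = R_f + β_P × MRP = 5.41% + 1.2844 × 5.55% = 12.54%

12.54%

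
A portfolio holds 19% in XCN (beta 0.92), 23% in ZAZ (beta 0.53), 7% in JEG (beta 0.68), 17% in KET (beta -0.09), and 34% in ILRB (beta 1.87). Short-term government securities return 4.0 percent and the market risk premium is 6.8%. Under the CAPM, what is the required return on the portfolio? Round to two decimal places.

10.56%

β_P = Σ w_i β_i = 0.19×0.92 + 0.23×0.53 + 0.07×0.68 + 0.17×-0.09 + 0.34×1.87 = 0.9648
E(R_P) = R_f + β_P × MRP = 4.0% + 0.9648 × 6.8% = 10.56%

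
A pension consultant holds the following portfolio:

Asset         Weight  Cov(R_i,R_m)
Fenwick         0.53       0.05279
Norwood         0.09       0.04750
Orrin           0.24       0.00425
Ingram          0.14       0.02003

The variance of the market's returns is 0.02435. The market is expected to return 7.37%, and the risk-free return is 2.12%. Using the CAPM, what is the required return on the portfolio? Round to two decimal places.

9.90%

β_Fenwick = 0.05279 / 0.02435 = 2.1680
β_Norwood = 0.04750 / 0.02435 = 1.9507
β_Orrin = 0.00425 / 0.02435 = 0.1745
β_Ingram = 0.02003 / 0.02435 = 0.8226
β_P = Σ w_i β_i = 0.53×2.1680 + 0.09×1.9507 + 0.24×0.1745 + 0.14×0.8226 = 1.4816
MRP = 7.37% − 2.12% = 5.25%
E(R_P) = R_f + β_P × MRP = 2.12% + 1.4816 × 5.25% = 9.90%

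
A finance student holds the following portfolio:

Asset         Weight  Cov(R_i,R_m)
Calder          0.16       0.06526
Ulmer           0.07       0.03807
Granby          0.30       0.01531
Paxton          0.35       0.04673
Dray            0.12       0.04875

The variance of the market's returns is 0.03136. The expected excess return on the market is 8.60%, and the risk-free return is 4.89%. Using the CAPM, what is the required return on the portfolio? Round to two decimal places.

15.83%

β_Calder = 0.06526 / 0.03136 = 2.0810
β_Ulmer = 0.03807 / 0.03136 = 1.2140
β_Granby = 0.01531 / 0.03136 = 0.4882
β_Paxton = 0.04673 / 0.03136 = 1.4901
β_Dray = 0.04875 / 0.03136 = 1.5545
β_P = Σ w_i β_i = 0.16×2.0810 + 0.07×1.2140 + 0.30×0.4882 + 0.35×1.4901 + 0.12×1.5545 = 1.2725
E(R_P) = R_f + β_P × MRP = 4.89% + 1.2725 × 8.60% = 15.83%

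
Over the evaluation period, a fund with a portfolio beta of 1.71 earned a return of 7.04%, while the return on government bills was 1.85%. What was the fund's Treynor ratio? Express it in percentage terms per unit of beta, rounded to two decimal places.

Treynor = (R_P − R_f) / β_P = (7.04% − 1.85%) / 1.7100 = 5.19% / 1.7100 = 3.04%

3.04%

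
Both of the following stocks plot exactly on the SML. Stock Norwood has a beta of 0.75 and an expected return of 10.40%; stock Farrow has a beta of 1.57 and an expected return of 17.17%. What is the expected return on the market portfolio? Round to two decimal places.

Both satisfy E(R) = R_f + β·MRP, so the slope of the SML is
MRP = (17.17% − 10.40%) / (1.57 − 0.75) = 6.77% / 0.82 = 8.2561%
R_f = E(R_Norwood) − β_Norwood·MRP = 10.40% − 0.75 × 8.2561% = 4.2079%
E(R_m) = R_f + MRP = 4.2079% + 8.2561% = 12.46%

12.46%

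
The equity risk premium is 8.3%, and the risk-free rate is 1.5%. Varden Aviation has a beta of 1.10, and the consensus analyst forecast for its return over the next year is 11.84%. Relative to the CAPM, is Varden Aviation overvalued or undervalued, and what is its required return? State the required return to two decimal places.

Required return = R_f + β·MRP = 1.5% + 1.10 × 8.3% = 10.63%
Forecast 11.84% > required 10.63% → the stock plots above the SML → undervalued.

Undervalued; required return 10.63%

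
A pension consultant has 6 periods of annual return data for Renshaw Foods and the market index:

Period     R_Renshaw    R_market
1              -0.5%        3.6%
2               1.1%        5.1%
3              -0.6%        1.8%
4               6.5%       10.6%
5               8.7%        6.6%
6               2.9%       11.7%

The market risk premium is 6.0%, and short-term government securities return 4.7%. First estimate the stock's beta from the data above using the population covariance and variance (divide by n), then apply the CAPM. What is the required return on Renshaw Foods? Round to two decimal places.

8.17%

Mean R_i = (-0.5 + 1.1 − 0.6 + 6.5 + 8.7 + 2.9) / 6 = 3.0167%
Mean R_m = (3.6 + 5.1 + 1.8 + 10.6 + 6.6 + 11.7) / 6 = 6.5667%
Σ(R_i − R̄_i)(R_m − R̄_m) = 44.1233  ⇒  Cov = 44.1233 / 6 = 7.3539
Σ(R_m − R̄_m)² = 76.2933  ⇒  Var(R_m) = 76.2933 / 6 = 12.7156
β = Cov / Var(R_m) = 7.3539 / 12.7156 = 0.5783
E(R) = R_f + β × MRP = 4.7% + 0.5783 × 6.0% = 8.17%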